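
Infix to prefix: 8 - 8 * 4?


'*' binds tighter: tree is (- 8 (* 8 4))
Prefix: - 8 * 8 4


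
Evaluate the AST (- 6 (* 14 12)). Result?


Evaluate inner: (* 14 12) = 168
Evaluate root: (- 6 168) = -162
Result: -162


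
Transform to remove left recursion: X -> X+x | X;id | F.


Left-recursive alternatives: X+x, X;id; non-recursive: F
Introduce X': X -> FX', X' -> +xX' | ;idX' | ε


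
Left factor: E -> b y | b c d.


Common prefix: 'b'
Factored: E -> b E', E' -> y | c d


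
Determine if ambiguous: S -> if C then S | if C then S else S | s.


dangling else: 'if C then if C then s else s' parses two ways
Ambiguous


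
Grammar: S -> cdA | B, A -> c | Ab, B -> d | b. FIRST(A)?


Per alternative of A: FIRST(c) = {c}; FIRST(Ab) = {c}
FIRST(A) = {c}


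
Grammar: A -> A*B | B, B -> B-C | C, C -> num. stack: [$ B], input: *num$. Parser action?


lookahead ∉ {-} so B won't extend; reduce A -> B
Action: reduce (A -> B)


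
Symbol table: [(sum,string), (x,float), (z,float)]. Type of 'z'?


Lookup 'z' → type float


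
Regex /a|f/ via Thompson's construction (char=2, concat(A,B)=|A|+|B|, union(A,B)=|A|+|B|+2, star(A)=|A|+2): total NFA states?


Syntax tree has 2 char leaf(s), 1 union(s), 0 star(s)
chars contribute 2×2 = 4; each union adds +2; each star adds +2
Total: 4 + 2 + 0 = 6 states


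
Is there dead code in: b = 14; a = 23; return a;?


b is assigned but never read
Dead: 'b = 14'


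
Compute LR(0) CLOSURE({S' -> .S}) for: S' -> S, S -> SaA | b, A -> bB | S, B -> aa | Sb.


Start: S' -> .S
For each item with dot before a nonterminal B, add B -> .γ for every B-production
Closure: [S' -> .S, S -> .SaA, S -> .b]


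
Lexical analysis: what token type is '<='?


Pattern: operator symbol
Type: OPERATOR


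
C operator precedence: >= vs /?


'/' is multiplicative (level 10); '>=' is relational (level 7)
Higher level binds tighter
'/' has higher precedence than '>='


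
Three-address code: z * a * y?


Break into single-operator statements:
t1 = z * a
t2 = t1 * y


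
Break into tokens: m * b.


Scan left to right, longest-match per lexeme
Tokens: ID(m), OP(*), ID(b)


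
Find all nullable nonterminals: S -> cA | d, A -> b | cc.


A nonterminal is nullable iff some alternative derives ε (directly, or every symbol in it is nullable)
Nullable: {}


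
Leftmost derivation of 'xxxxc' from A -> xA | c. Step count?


Derivation: A => xA => xxA => xxxA => xxxxA => xxxxc
Steps: 5


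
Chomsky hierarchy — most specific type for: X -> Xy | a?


Left-linear: every RHS is a terminal or one nonterminal followed by a terminal
Classification: Type 3 (Regular)


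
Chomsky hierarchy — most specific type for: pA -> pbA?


LHS has context (more than one symbol) and |LHS| ≤ |RHS|
Classification: Type 1 (Context-Sensitive)


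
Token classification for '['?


Pattern: delimiter/punctuation
Type: PUNCTUATION


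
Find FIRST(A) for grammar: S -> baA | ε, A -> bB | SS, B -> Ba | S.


Per alternative of A: FIRST(bB) = {b}; FIRST(SS) = {b, ε}
FIRST(A) = {b, ε}


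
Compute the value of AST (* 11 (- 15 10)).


Evaluate inner: (- 15 10) = 5
Evaluate root: (* 11 5) = 55
Result: 55


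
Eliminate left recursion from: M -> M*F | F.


Left-recursive alternatives: M*F; non-recursive: F
Introduce M': M -> FM', M' -> *FM' | ε


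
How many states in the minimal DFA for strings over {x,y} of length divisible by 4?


Track length mod 4: states 0..3, accept at 0
Minimal DFA: 4 states


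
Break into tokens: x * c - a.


Scan left to right, longest-match per lexeme
Tokens: ID(x), OP(*), ID(c), OP(-), ID(a)


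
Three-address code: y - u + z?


Break into single-operator statements:
t1 = y - u
t2 = t1 + z


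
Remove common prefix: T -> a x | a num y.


Common prefix: 'a'
Factored: T -> a T', T' -> x | num y


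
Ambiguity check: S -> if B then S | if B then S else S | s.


dangling else: 'if B then if B then s else s' parses two ways
Ambiguous


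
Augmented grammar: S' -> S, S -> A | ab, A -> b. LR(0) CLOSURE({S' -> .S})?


Start: S' -> .S
For each item with dot before a nonterminal B, add B -> .γ for every B-production
Closure: [S' -> .S, S -> .A, S -> .ab, A -> .b]


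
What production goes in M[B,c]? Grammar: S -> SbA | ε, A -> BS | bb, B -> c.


For [B, c]: 'c' ∈ FIRST(c)
Entry: B -> c


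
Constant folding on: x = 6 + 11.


6 + 11 = 17 at compile time
Optimized: x = 17


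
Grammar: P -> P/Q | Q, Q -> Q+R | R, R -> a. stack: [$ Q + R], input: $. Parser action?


handle 'Q+R' on top
Action: reduce (Q -> Q+R)


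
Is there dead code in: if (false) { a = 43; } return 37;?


condition is constant false, so the whole block is unreachable
Dead: 'if (false) { a = 43; }'


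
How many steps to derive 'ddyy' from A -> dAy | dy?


Derivation: A => dAy => ddyy
Steps: 2


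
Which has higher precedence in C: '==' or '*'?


'*' is multiplicative (level 10); '==' is equality (level 6)
Higher level binds tighter
'*' has higher precedence than '=='


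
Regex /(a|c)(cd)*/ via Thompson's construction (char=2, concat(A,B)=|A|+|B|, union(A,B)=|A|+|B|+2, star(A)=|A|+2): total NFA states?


Syntax tree has 4 char leaf(s), 1 union(s), 1 star(s)
chars contribute 4×2 = 8; each union adds +2; each star adds +2
Total: 8 + 2 + 2 = 12 states


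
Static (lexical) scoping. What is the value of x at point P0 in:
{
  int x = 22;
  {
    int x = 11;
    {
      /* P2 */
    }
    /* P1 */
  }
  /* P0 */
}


x declared in the same block as P0
x = 22


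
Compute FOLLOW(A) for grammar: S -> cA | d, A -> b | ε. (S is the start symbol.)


$ ∈ FOLLOW(S). For each A -> αBβ: add FIRST(β)\{ε} to FOLLOW(B); if β nullable, add FOLLOW(A).
FOLLOW(A) = {$}


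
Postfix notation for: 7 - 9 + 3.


Left to right (same or higher precedence on left)
Postfix: 7 9 - 3 +


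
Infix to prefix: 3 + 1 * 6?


'*' binds tighter: tree is (+ 3 (* 1 6))
Prefix: + 3 * 1 6


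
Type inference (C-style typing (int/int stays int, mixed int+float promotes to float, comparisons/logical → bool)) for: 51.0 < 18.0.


Operand types: float < float
Rule: comparison yields bool
Result type: bool


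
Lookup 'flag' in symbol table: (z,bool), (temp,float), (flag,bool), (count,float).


Lookup 'flag' → type bool


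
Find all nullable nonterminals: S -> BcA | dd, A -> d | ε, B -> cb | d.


A nonterminal is nullable iff some alternative derives ε (directly, or every symbol in it is nullable)
Nullable: {A}


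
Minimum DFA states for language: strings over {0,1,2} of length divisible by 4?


Track length mod 4: states 0..3, accept at 0
Minimal DFA: 4 states


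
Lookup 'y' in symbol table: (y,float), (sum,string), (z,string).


Lookup 'y' → type float


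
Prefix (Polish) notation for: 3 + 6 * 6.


'*' binds tighter: tree is (+ 3 (* 6 6))
Prefix: + 3 * 6 6


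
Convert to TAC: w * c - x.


Break into single-operator statements:
t1 = w * c
t2 = t1 - x


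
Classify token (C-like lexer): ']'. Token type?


Pattern: delimiter/punctuation
Type: PUNCTUATION


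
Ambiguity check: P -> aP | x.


right-linear, alternatives start with distinct terminals 'a' vs 'x': unique leftmost derivation
Unambiguous


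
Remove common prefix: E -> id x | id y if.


Common prefix: 'id'
Factored: E -> id E', E' -> x | y if


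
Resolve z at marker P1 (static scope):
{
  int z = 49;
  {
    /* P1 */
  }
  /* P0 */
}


P1's block does not declare z; resolves to the enclosing declaration at depth 0
z = 49


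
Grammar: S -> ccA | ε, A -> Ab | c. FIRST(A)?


Per alternative of A: FIRST(Ab) = {c}; FIRST(c) = {c}
FIRST(A) = {c}


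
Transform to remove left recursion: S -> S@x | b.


Left-recursive alternatives: S@x; non-recursive: b
Introduce S': S -> bS', S' -> @xS' | ε


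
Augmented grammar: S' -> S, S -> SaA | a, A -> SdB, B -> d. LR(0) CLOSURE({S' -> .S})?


Start: S' -> .S
For each item with dot before a nonterminal B, add B -> .γ for every B-production
Closure: [S' -> .S, S -> .SaA, S -> .a]


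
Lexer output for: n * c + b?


Scan left to right, longest-match per lexeme
Tokens: ID(n), OP(*), ID(c), OP(+), ID(b)


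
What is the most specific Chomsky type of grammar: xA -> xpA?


LHS has context (more than one symbol) and |LHS| ≤ |RHS|
Classification: Type 1 (Context-Sensitive)


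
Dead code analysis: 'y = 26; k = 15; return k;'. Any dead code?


y is assigned but never read
Dead: 'y = 26'


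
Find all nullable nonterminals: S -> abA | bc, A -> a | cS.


A nonterminal is nullable iff some alternative derives ε (directly, or every symbol in it is nullable)
Nullable: {}


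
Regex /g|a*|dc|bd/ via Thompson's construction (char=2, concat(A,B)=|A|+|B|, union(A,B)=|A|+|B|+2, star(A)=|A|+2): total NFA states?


Syntax tree has 6 char leaf(s), 3 union(s), 1 star(s)
chars contribute 6×2 = 12; each union adds +2; each star adds +2
Total: 12 + 6 + 2 = 20 states


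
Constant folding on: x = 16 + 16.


16 + 16 = 32 at compile time
Optimized: x = 32


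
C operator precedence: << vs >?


'<<' is shift (level 8); '>' is relational (level 7)
Higher level binds tighter
'<<' has higher precedence than '>'


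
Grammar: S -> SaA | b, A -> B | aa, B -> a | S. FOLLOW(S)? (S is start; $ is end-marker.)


$ ∈ FOLLOW(S). For each A -> αBβ: add FIRST(β)\{ε} to FOLLOW(B); if β nullable, add FOLLOW(A).
FOLLOW(S) = {$, a}


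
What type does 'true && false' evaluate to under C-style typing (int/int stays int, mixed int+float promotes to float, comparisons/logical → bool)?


Operand types: bool && bool
Rule: logical operators take bool operands and yield bool
Result type: bool


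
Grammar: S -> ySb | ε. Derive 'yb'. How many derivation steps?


Derivation: S => ySb => yb
Steps: 2


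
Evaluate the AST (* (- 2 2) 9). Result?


Evaluate inner: (- 2 2) = 0
Evaluate root: (* 0 9) = 0
Result: 0


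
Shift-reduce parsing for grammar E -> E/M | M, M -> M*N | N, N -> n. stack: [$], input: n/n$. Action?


no handle on stack; shift 'n'
Action: shift


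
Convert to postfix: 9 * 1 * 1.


Left to right (same or higher precedence on left)
Postfix: 9 1 * 1 *


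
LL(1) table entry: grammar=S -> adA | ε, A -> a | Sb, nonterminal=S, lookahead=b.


For [S, b]: ε is nullable and 'b' ∈ FOLLOW(S)
Entry: S -> ε


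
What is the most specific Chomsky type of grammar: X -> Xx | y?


Left-linear: every RHS is a terminal or one nonterminal followed by a terminal
Classification: Type 3 (Regular)


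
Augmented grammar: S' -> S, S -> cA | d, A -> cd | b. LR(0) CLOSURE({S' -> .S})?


Start: S' -> .S
For each item with dot before a nonterminal B, add B -> .γ for every B-production
Closure: [S' -> .S, S -> .cA, S -> .d]


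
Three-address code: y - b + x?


Break into single-operator statements:
t1 = y - b
t2 = t1 + x


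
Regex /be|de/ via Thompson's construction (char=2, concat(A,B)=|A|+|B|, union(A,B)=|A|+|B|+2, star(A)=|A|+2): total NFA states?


Syntax tree has 4 char leaf(s), 1 union(s), 0 star(s)
chars contribute 4×2 = 8; each union adds +2; each star adds +2
Total: 8 + 2 + 0 = 10 states


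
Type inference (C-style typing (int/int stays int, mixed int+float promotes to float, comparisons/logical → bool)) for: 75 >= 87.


Operand types: int >= int
Rule: comparison yields bool
Result type: bool


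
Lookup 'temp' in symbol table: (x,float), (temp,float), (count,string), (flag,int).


Lookup 'temp' → type float


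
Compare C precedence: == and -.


'-' is additive (level 9); '==' is equality (level 6)
Higher level binds tighter
'-' has higher precedence than '=='


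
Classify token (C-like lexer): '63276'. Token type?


Pattern: digits only
Type: INTEGER_LITERAL


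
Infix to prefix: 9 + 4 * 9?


'*' binds tighter: tree is (+ 9 (* 4 9))
Prefix: + 9 * 4 9


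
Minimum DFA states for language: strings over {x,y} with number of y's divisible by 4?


Track (count of y) mod 4: states 0..3, accept at 0
Minimal DFA: 4 states


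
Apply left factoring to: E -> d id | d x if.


Common prefix: 'd'
Factored: E -> d E', E' -> id | x if


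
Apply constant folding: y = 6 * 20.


6 * 20 = 120 at compile time
Optimized: y = 120


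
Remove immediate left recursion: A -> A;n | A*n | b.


Left-recursive alternatives: A;n, A*n; non-recursive: b
Introduce A': A -> bA', A' -> ;nA' | *nA' | ε


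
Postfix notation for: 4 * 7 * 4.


Left to right (same or higher precedence on left)
Postfix: 4 7 * 4 *


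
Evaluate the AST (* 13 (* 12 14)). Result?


Evaluate inner: (* 12 14) = 168
Evaluate root: (* 13 168) = 2184
Result: 2184


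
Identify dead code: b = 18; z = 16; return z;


b is assigned but never read
Dead: 'b = 18'


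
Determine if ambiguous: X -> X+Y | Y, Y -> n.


precedence layered via separate nonterminal Y: deterministic
Unambiguous


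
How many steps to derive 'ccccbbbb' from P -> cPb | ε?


Derivation: P => cPb => ccPbb => cccPbbb => ccccPbbbb => ccccbbbb
Steps: 5


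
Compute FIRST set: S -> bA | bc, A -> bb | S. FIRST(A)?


Per alternative of A: FIRST(bb) = {b}; FIRST(S) = {b}
FIRST(A) = {b}


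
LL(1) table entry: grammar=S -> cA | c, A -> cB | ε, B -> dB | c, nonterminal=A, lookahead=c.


For [A, c]: 'c' ∈ FIRST(cB)
Entry: A -> cB


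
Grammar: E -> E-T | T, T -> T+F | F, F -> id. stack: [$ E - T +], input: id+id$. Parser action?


no handle; shift 'id'
Action: shift


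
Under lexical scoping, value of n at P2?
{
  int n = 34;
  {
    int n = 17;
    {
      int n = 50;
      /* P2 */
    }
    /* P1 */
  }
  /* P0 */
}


n declared in the same block as P2
n = 50


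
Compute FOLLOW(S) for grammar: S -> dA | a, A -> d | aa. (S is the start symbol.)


$ ∈ FOLLOW(S). For each A -> αBβ: add FIRST(β)\{ε} to FOLLOW(B); if β nullable, add FOLLOW(A).
FOLLOW(S) = {$}


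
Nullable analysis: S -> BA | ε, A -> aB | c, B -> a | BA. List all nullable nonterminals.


A nonterminal is nullable iff some alternative derives ε (directly, or every symbol in it is nullable)
Nullable: {S}


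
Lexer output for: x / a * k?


Scan left to right, longest-match per lexeme
Tokens: ID(x), OP(/), ID(a), OP(*), ID(k)


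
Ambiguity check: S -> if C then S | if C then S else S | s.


dangling else: 'if C then if C then s else s' parses two ways
Ambiguous


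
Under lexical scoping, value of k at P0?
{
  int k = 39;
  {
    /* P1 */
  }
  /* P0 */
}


k declared in the same block as P0
k = 39


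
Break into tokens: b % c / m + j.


Scan left to right, longest-match per lexeme
Tokens: ID(b), OP(%), ID(c), OP(/), ID(m), OP(+), ID(j)


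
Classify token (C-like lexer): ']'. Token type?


Pattern: delimiter/punctuation
Type: PUNCTUATION


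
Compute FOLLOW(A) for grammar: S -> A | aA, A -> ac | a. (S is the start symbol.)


$ ∈ FOLLOW(S). For each A -> αBβ: add FIRST(β)\{ε} to FOLLOW(B); if β nullable, add FOLLOW(A).
FOLLOW(A) = {$}


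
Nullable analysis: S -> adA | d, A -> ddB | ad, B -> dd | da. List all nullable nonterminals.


A nonterminal is nullable iff some alternative derives ε (directly, or every symbol in it is nullable)
Nullable: {}


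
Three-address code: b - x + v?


Break into single-operator statements:
t1 = b - x
t2 = t1 + v


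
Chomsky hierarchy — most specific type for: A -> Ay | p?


Left-linear: every RHS is a terminal or one nonterminal followed by a terminal
Classification: Type 3 (Regular)


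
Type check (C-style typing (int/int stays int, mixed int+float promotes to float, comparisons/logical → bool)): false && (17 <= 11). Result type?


Operand types: bool && bool
Rule: logical operators take bool operands and yield bool
Result type: bool


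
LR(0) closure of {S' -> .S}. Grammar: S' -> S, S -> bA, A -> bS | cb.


Start: S' -> .S
For each item with dot before a nonterminal B, add B -> .γ for every B-production
Closure: [S' -> .S, S -> .bA]


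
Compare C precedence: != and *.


'*' is multiplicative (level 10); '!=' is equality (level 6)
Higher level binds tighter
'*' has higher precedence than '!='


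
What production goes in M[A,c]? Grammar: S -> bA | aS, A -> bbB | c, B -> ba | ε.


For [A, c]: 'c' ∈ FIRST(c)
Entry: A -> c


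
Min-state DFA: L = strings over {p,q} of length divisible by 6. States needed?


Track length mod 6: states 0..5, accept at 0
Minimal DFA: 6 states


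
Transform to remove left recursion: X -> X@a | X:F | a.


Left-recursive alternatives: X@a, X:F; non-recursive: a
Introduce X': X -> aX', X' -> @aX' | :FX' | ε


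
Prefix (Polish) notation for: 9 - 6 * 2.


'*' binds tighter: tree is (- 9 (* 6 2))
Prefix: - 9 * 6 2


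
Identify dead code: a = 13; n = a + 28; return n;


a is read by n's definition; n is returned
No dead code


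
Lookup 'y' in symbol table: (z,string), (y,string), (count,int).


Lookup 'y' → type string


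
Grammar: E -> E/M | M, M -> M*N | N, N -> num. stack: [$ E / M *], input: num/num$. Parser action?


no handle; shift 'num'
Action: shift


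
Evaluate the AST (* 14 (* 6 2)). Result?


Evaluate inner: (* 6 2) = 12
Evaluate root: (* 14 12) = 168
Result: 168


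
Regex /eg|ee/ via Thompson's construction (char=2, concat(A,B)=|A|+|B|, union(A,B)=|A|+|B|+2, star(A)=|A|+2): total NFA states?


Syntax tree has 4 char leaf(s), 1 union(s), 0 star(s)
chars contribute 4×2 = 8; each union adds +2; each star adds +2
Total: 8 + 2 + 0 = 10 states


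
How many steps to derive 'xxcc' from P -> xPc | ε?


Derivation: P => xPc => xxPcc => xxcc
Steps: 3


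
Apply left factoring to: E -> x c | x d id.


Common prefix: 'x'
Factored: E -> x E', E' -> c | d id


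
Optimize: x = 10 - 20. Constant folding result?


10 - 20 = -10 at compile time
Optimized: x = -10


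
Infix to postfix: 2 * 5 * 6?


Left to right (same or higher precedence on left)
Postfix: 2 5 * 6 *


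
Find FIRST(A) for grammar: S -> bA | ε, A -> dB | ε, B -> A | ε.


Per alternative of A: FIRST(dB) = {d}; FIRST(ε) = {ε}
FIRST(A) = {d, ε}


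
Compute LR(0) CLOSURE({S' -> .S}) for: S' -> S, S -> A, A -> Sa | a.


Start: S' -> .S
For each item with dot before a nonterminal B, add B -> .γ for every B-production
Closure: [S' -> .S, S -> .A, A -> .Sa, A -> .a]


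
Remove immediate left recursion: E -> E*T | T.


Left-recursive alternatives: E*T; non-recursive: T
Introduce E': E -> TE', E' -> *TE' | ε


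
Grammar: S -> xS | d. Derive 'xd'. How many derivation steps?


Derivation: S => xS => xd
Steps: 2


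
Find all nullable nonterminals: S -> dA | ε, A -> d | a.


A nonterminal is nullable iff some alternative derives ε (directly, or every symbol in it is nullable)
Nullable: {S}


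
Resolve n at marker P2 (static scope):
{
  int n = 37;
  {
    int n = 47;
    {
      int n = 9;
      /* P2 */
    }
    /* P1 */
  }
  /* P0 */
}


n declared in the same block as P2
n = 9


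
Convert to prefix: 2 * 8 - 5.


left-to-right (same/higher precedence on left): tree is (- (* 2 8) 5)
Prefix: - * 2 8 5


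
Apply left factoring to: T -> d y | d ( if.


Common prefix: 'd'
Factored: T -> d T', T' -> y | ( if


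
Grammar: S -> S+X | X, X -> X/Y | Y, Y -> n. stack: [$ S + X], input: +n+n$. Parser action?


handle 'S+X' on top; lookahead ∈ FOLLOW(S) = {+, $}
Action: reduce (S -> S+X)


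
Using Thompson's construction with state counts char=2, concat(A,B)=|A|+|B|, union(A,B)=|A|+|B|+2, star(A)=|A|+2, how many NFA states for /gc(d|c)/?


Syntax tree has 4 char leaf(s), 1 union(s), 0 star(s)
chars contribute 4×2 = 8; each union adds +2; each star adds +2
Total: 8 + 2 + 0 = 10 states


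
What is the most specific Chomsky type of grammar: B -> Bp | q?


Left-linear: every RHS is a terminal or one nonterminal followed by a terminal
Classification: Type 3 (Regular)


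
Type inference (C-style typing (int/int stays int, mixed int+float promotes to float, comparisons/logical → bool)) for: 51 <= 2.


Operand types: int <= int
Rule: comparison yields bool
Result type: bool


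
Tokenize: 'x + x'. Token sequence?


Scan left to right, longest-match per lexeme
Tokens: ID(x), OP(+), ID(x)


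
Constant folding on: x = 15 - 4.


15 - 4 = 11 at compile time
Optimized: x = 11


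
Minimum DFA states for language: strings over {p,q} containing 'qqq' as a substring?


KMP-style automaton: 3 progress states + 1 absorbing accept = 4
Minimal DFA: 4 states


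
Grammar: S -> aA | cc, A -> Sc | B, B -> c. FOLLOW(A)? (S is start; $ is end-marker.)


$ ∈ FOLLOW(S). For each A -> αBβ: add FIRST(β)\{ε} to FOLLOW(B); if β nullable, add FOLLOW(A).
FOLLOW(A) = {$, c}


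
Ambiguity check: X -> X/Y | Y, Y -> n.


precedence layered via separate nonterminal Y: deterministic
Unambiguous


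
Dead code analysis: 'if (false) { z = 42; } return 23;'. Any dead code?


condition is constant false, so the whole block is unreachable
Dead: 'if (false) { z = 42; }'


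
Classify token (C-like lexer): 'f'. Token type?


Pattern: letter/underscore followed by alphanumerics, not a keyword
Type: IDENTIFIER


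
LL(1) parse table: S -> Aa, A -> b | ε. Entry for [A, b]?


For [A, b]: 'b' ∈ FIRST(b)
Entry: A -> b


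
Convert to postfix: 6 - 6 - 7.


Left to right (same or higher precedence on left)
Postfix: 6 6 - 7 -


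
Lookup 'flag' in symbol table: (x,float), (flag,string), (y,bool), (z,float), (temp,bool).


Lookup 'flag' → type string


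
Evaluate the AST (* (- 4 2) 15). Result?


Evaluate inner: (- 4 2) = 2
Evaluate root: (* 2 15) = 30
Result: 30


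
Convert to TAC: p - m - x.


Break into single-operator statements:
t1 = p - m
t2 = t1 - x


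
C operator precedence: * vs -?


'*' is multiplicative (level 10); '-' is additive (level 9)
Higher level binds tighter
'*' has higher precedence than '-'


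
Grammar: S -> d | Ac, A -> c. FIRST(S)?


Per alternative of S: FIRST(d) = {d}; FIRST(Ac) = {c}
FIRST(S) = {c, d}


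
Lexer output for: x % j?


Scan left to right, longest-match per lexeme
Tokens: ID(x), OP(%), ID(j)


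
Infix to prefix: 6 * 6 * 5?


left-to-right (same/higher precedence on left): tree is (* (* 6 6) 5)
Prefix: * * 6 6 5


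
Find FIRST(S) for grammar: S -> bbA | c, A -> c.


Per alternative of S: FIRST(bbA) = {b}; FIRST(c) = {c}
FIRST(S) = {b, c}


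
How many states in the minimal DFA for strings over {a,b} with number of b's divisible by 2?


Track (count of b) mod 2: states 0..1, accept at 0
Minimal DFA: 2 states


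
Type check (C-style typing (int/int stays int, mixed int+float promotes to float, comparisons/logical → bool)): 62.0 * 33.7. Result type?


Operand types: float * float
Rule: mixed int/float promotes to float; int/int stays int
Result type: float


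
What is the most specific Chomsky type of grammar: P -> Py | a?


Left-linear: every RHS is a terminal or one nonterminal followed by a terminal
Classification: Type 3 (Regular)


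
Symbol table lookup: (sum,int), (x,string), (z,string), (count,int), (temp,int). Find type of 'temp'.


Lookup 'temp' → type int


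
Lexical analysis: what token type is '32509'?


Pattern: digits only
Type: INTEGER_LITERAL


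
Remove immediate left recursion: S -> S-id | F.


Left-recursive alternatives: S-id; non-recursive: F
Introduce S': S -> FS', S' -> -idS' | ε


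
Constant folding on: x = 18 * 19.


18 * 19 = 342 at compile time
Optimized: x = 342


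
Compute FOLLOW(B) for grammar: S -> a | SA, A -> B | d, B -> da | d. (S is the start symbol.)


$ ∈ FOLLOW(S). For each A -> αBβ: add FIRST(β)\{ε} to FOLLOW(B); if β nullable, add FOLLOW(A).
FOLLOW(B) = {$, d}


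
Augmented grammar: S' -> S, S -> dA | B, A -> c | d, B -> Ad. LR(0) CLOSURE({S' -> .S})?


Start: S' -> .S
For each item with dot before a nonterminal B, add B -> .γ for every B-production
Closure: [S' -> .S, S -> .dA, S -> .B, B -> .Ad, A -> .c, A -> .d]


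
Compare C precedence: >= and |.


'>=' is relational (level 7); '|' is bitwise OR (level 3)
Higher level binds tighter
'>=' has higher precedence than '|'


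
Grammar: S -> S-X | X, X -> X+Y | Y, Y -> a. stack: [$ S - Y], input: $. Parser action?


'Y' (not preceded by X+) is the handle for X -> Y
Action: reduce (X -> Y)


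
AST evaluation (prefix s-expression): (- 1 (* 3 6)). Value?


Evaluate inner: (* 3 6) = 18
Evaluate root: (- 1 18) = -17
Result: -17


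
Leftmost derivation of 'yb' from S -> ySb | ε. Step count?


Derivation: S => ySb => yb
Steps: 2


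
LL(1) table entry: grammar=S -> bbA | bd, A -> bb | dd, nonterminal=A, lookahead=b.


For [A, b]: 'b' ∈ FIRST(bb)
Entry: A -> bb


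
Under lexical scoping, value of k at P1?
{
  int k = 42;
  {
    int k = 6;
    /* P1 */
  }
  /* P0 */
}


k declared in the same block as P1
k = 6


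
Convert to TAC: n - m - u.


Break into single-operator statements:
t1 = n - m
t2 = t1 - u


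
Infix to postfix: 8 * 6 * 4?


Left to right (same or higher precedence on left)
Postfix: 8 6 * 4 *


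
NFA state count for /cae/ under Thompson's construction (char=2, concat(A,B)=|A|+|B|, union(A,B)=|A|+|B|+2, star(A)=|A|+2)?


Syntax tree has 3 char leaf(s), 0 union(s), 0 star(s)
chars contribute 3×2 = 6; each union adds +2; each star adds +2
Total: 6 + 0 + 0 = 6 states


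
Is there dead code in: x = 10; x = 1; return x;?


first assignment to x is overwritten before any read
Dead: 'x = 10'


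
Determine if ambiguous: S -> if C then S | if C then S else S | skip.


dangling else: 'if C then if C then skip else skip' parses two ways
Ambiguous


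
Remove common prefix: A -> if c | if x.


Common prefix: 'if'
Factored: A -> if A', A' -> c | x


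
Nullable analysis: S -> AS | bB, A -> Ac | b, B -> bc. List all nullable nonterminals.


A nonterminal is nullable iff some alternative derives ε (directly, or every symbol in it is nullable)
Nullable: {}


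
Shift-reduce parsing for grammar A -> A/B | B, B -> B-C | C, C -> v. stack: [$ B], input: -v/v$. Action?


shift '-' to continue B -> B-C
Action: shift


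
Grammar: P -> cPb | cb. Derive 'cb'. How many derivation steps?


Derivation: P => cb
Steps: 1


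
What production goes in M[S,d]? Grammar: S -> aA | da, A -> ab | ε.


For [S, d]: 'd' ∈ FIRST(da)
Entry: S -> da


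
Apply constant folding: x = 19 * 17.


19 * 17 = 323 at compile time
Optimized: x = 323


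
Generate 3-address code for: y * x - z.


Break into single-operator statements:
t1 = y * x
t2 = t1 - z


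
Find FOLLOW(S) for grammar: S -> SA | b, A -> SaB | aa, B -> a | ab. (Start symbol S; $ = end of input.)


$ ∈ FOLLOW(S). For each A -> αBβ: add FIRST(β)\{ε} to FOLLOW(B); if β nullable, add FOLLOW(A).
FOLLOW(S) = {$, a, b}


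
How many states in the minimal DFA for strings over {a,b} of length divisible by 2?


Track length mod 2: states 0..1, accept at 0
Minimal DFA: 2 states


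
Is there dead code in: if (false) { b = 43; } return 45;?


condition is constant false, so the whole block is unreachable
Dead: 'if (false) { b = 43; }'


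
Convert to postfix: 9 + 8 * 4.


* has higher precedence, evaluate 8*4 first
Postfix: 9 8 4 * +


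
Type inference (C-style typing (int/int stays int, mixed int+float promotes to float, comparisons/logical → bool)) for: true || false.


Operand types: bool || bool
Rule: logical operators take bool operands and yield bool
Result type: bool


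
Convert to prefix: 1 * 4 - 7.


left-to-right (same/higher precedence on left): tree is (- (* 1 4) 7)
Prefix: - * 1 4 7


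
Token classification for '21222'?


Pattern: digits only
Type: INTEGER_LITERAL


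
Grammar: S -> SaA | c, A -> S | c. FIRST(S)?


Per alternative of S: FIRST(SaA) = {c}; FIRST(c) = {c}
FIRST(S) = {c}


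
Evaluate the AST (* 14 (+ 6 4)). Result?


Evaluate inner: (+ 6 4) = 10
Evaluate root: (* 14 10) = 140
Result: 140


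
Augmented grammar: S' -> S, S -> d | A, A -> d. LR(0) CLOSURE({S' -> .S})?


Start: S' -> .S
For each item with dot before a nonterminal B, add B -> .γ for every B-production
Closure: [S' -> .S, S -> .d, S -> .A, A -> .d]


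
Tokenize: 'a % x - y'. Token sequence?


Scan left to right, longest-match per lexeme
Tokens: ID(a), OP(%), ID(x), OP(-), ID(y)


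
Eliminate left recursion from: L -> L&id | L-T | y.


Left-recursive alternatives: L&id, L-T; non-recursive: y
Introduce L': L -> yL', L' -> &idL' | -TL' | ε


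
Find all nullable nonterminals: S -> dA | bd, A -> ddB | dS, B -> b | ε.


A nonterminal is nullable iff some alternative derives ε (directly, or every symbol in it is nullable)
Nullable: {B}


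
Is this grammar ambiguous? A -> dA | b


right-linear, alternatives start with distinct terminals 'd' vs 'b': unique leftmost derivation
Unambiguous


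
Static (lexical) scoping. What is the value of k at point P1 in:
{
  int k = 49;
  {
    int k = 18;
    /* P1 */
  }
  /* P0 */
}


k declared in the same block as P1
k = 18


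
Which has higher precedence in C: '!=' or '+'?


'+' is additive (level 9); '!=' is equality (level 6)
Higher level binds tighter
'+' has higher precedence than '!='


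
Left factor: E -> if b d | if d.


Common prefix: 'if'
Factored: E -> if E', E' -> b d | d


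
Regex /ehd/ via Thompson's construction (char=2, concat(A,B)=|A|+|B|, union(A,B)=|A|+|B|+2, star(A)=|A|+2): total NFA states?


Syntax tree has 3 char leaf(s), 0 union(s), 0 star(s)
chars contribute 3×2 = 6; each union adds +2; each star adds +2
Total: 6 + 0 + 0 = 6 states


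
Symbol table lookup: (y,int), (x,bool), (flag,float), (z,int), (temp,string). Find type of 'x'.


Lookup 'x' → type bool


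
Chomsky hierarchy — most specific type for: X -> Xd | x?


Left-linear: every RHS is a terminal or one nonterminal followed by a terminal
Classification: Type 3 (Regular)


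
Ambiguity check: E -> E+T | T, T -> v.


precedence layered via separate nonterminal T: deterministic
Unambiguous


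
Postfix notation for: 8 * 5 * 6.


Left to right (same or higher precedence on left)
Postfix: 8 5 * 6 *


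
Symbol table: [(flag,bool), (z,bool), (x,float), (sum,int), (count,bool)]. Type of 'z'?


Lookup 'z' → type bool


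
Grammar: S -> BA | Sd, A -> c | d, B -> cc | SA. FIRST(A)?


Per alternative of A: FIRST(c) = {c}; FIRST(d) = {d}
FIRST(A) = {c, d}


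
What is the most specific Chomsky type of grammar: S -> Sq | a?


Left-linear: every RHS is a terminal or one nonterminal followed by a terminal
Classification: Type 3 (Regular)


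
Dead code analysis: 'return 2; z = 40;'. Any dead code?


statement follows a return and is unreachable
Dead: 'z = 40'


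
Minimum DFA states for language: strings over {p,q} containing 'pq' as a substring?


KMP-style automaton: 2 progress states + 1 absorbing accept = 3
Minimal DFA: 3 states


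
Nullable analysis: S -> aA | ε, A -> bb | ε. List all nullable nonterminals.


A nonterminal is nullable iff some alternative derives ε (directly, or every symbol in it is nullable)
Nullable: {A, S}


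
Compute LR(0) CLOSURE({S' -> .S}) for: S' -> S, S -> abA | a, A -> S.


Start: S' -> .S
For each item with dot before a nonterminal B, add B -> .γ for every B-production
Closure: [S' -> .S, S -> .abA, S -> .a]


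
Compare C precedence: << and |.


'<<' is shift (level 8); '|' is bitwise OR (level 3)
Higher level binds tighter
'<<' has higher precedence than '|'


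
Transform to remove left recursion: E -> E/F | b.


Left-recursive alternatives: E/F; non-recursive: b
Introduce E': E -> bE', E' -> /FE' | ε


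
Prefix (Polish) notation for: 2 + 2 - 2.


left-to-right (same/higher precedence on left): tree is (- (+ 2 2) 2)
Prefix: - + 2 2 2


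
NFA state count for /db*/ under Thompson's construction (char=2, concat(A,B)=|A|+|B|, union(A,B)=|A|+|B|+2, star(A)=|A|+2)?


Syntax tree has 2 char leaf(s), 0 union(s), 1 star(s)
chars contribute 2×2 = 4; each union adds +2; each star adds +2
Total: 4 + 0 + 2 = 6 states


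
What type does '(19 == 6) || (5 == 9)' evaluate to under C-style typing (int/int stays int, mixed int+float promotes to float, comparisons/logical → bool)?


Operand types: bool || bool
Rule: logical operators take bool operands and yield bool
Result type: bool


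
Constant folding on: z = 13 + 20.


13 + 20 = 33 at compile time
Optimized: z = 33


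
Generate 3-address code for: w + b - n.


Break into single-operator statements:
t1 = w + b
t2 = t1 - n


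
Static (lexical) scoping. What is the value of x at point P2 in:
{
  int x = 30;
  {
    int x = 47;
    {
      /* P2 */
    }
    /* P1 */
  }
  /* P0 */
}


P2's block does not declare x; resolves to the enclosing declaration at depth 1
x = 47


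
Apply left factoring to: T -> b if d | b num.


Common prefix: 'b'
Factored: T -> b T', T' -> if d | num


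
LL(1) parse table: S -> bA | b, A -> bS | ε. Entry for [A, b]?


For [A, b]: 'b' ∈ FIRST(bS)
Entry: A -> bS


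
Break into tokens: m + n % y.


Scan left to right, longest-match per lexeme
Tokens: ID(m), OP(+), ID(n), OP(%), ID(y)


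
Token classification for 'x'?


Pattern: letter/underscore followed by alphanumerics, not a keyword
Type: IDENTIFIER


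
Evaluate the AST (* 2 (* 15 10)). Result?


Evaluate inner: (* 15 10) = 150
Evaluate root: (* 2 150) = 300
Result: 300


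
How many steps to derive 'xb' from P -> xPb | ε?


Derivation: P => xPb => xb
Steps: 2


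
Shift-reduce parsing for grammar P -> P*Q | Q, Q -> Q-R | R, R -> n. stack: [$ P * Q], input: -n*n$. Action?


'-' can extend Q; shift to build Q -> Q-R
Action: shift


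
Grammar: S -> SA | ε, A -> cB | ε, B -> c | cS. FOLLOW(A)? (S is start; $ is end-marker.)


$ ∈ FOLLOW(S). For each A -> αBβ: add FIRST(β)\{ε} to FOLLOW(B); if β nullable, add FOLLOW(A).
FOLLOW(A) = {$, c}


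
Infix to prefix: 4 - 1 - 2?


left-to-right (same/higher precedence on left): tree is (- (- 4 1) 2)
Prefix: - - 4 1 2


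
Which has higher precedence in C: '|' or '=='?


'==' is equality (level 6); '|' is bitwise OR (level 3)
Higher level binds tighter
'==' has higher precedence than '|'


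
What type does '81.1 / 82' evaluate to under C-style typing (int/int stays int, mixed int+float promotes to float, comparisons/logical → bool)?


Operand types: float / int
Rule: mixed int/float promotes to float; int/int stays int
Result type: float


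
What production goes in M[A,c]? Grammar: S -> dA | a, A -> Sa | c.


For [A, c]: 'c' ∈ FIRST(c)
Entry: A -> c


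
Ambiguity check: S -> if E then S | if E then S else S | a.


dangling else: 'if E then if E then a else a' parses two ways
Ambiguous


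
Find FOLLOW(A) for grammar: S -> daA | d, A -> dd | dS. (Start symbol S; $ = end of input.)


$ ∈ FOLLOW(S). For each A -> αBβ: add FIRST(β)\{ε} to FOLLOW(B); if β nullable, add FOLLOW(A).
FOLLOW(A) = {$}


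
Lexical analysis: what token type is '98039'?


Pattern: digits only
Type: INTEGER_LITERAL


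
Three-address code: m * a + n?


Break into single-operator statements:
t1 = m * a
t2 = t1 + n


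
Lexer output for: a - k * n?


Scan left to right, longest-match per lexeme
Tokens: ID(a), OP(-), ID(k), OP(*), ID(n)


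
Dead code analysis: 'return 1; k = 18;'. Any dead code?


statement follows a return and is unreachable
Dead: 'k = 18'


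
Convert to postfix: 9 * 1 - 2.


Left to right (same or higher precedence on left)
Postfix: 9 1 * 2 -


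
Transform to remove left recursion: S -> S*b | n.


Left-recursive alternatives: S*b; non-recursive: n
Introduce S': S -> nS', S' -> *bS' | ε


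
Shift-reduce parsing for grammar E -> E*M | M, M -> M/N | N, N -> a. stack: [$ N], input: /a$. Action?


'N' (not preceded by M/) is the handle for M -> N
Action: reduce (M -> N)


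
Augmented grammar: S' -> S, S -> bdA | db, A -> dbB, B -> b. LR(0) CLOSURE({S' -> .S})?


Start: S' -> .S
For each item with dot before a nonterminal B, add B -> .γ for every B-production
Closure: [S' -> .S, S -> .bdA, S -> .db]


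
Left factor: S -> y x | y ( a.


Common prefix: 'y'
Factored: S -> y S', S' -> x | ( a


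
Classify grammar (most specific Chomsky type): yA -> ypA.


LHS has context (more than one symbol) and |LHS| ≤ |RHS|
Classification: Type 1 (Context-Sensitive)


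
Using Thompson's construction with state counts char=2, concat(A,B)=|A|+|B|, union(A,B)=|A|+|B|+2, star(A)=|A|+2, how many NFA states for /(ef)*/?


Syntax tree has 2 char leaf(s), 0 union(s), 1 star(s)
chars contribute 2×2 = 4; each union adds +2; each star adds +2
Total: 4 + 0 + 2 = 6 states


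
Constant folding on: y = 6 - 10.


6 - 10 = -4 at compile time
Optimized: y = -4


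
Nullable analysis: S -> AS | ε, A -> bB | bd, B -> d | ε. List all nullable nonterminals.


A nonterminal is nullable iff some alternative derives ε (directly, or every symbol in it is nullable)
Nullable: {B, S}


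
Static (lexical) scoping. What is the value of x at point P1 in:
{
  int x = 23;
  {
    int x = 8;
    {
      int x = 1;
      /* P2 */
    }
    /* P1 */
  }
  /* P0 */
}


x declared in the same block as P1
x = 8


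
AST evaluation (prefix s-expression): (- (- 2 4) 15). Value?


Evaluate inner: (- 2 4) = -2
Evaluate root: (- -2 15) = -17
Result: -17


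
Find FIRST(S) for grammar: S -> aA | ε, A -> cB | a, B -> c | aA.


Per alternative of S: FIRST(aA) = {a}; FIRST(ε) = {ε}
FIRST(S) = {a, ε}


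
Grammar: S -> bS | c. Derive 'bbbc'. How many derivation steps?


Derivation: S => bS => bbS => bbbS => bbbc
Steps: 4


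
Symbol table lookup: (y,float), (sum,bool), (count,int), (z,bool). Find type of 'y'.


Lookup 'y' → type float


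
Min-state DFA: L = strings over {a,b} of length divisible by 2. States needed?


Track length mod 2: states 0..1, accept at 0
Minimal DFA: 2 states


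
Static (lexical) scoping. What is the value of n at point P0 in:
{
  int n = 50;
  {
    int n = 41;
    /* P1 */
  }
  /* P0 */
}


n declared in the same block as P0
n = 50


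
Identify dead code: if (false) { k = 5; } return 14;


condition is constant false, so the whole block is unreachable
Dead: 'if (false) { k = 5; }'


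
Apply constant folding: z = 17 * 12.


17 * 12 = 204 at compile time
Optimized: z = 204


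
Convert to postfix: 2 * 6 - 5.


Left to right (same or higher precedence on left)
Postfix: 2 6 * 5 -


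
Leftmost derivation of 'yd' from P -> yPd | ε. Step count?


Derivation: P => yPd => yd
Steps: 2


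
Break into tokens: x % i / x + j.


Scan left to right, longest-match per lexeme
Tokens: ID(x), OP(%), ID(i), OP(/), ID(x), OP(+), ID(j)


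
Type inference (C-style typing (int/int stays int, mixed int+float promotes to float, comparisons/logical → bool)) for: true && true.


Operand types: bool && bool
Rule: logical operators take bool operands and yield bool
Result type: bool
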